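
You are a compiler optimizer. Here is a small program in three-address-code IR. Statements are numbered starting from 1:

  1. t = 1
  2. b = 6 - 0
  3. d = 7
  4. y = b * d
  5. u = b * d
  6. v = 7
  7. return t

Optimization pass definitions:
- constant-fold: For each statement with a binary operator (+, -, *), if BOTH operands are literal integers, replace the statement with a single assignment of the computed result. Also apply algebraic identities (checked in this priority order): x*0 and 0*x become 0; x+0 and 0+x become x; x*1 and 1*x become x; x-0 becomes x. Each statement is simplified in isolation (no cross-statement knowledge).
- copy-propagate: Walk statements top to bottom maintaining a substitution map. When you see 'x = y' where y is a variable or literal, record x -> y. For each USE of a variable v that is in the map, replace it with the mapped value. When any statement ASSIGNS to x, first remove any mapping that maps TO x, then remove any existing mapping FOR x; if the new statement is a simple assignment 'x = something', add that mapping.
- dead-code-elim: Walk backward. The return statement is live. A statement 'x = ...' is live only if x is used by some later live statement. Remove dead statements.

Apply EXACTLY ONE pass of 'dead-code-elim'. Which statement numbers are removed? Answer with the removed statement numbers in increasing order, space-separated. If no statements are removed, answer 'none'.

Backward liveness scan:
Stmt 1 't = 1': KEEP (t is live); live-in = []
Stmt 2 'b = 6 - 0': DEAD (b not in live set ['t'])
Stmt 3 'd = 7': DEAD (d not in live set ['t'])
Stmt 4 'y = b * d': DEAD (y not in live set ['t'])
Stmt 5 'u = b * d': DEAD (u not in live set ['t'])
Stmt 6 'v = 7': DEAD (v not in live set ['t'])
Stmt 7 'return t': KEEP (return); live-in = ['t']
Removed statement numbers: [2, 3, 4, 5, 6]
Surviving IR:
  t = 1
  return t

Answer: 2 3 4 5 6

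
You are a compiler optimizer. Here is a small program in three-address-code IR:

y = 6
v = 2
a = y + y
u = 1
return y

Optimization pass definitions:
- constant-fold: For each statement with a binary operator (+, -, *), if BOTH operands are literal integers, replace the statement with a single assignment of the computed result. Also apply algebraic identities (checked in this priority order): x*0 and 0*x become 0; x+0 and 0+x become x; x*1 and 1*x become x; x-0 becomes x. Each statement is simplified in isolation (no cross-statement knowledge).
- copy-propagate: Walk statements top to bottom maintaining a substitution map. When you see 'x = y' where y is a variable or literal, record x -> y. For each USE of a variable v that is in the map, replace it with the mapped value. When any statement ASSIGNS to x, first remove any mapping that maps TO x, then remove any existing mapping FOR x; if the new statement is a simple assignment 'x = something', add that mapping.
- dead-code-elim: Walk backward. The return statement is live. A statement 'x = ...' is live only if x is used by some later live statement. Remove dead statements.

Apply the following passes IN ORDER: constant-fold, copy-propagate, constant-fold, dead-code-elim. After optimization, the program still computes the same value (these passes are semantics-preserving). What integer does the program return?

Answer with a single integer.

Answer: 6

Derivation:
Initial IR:
  y = 6
  v = 2
  a = y + y
  u = 1
  return y
After constant-fold (5 stmts):
  y = 6
  v = 2
  a = y + y
  u = 1
  return y
After copy-propagate (5 stmts):
  y = 6
  v = 2
  a = 6 + 6
  u = 1
  return 6
After constant-fold (5 stmts):
  y = 6
  v = 2
  a = 12
  u = 1
  return 6
After dead-code-elim (1 stmts):
  return 6
Evaluate:
  y = 6  =>  y = 6
  v = 2  =>  v = 2
  a = y + y  =>  a = 12
  u = 1  =>  u = 1
  return y = 6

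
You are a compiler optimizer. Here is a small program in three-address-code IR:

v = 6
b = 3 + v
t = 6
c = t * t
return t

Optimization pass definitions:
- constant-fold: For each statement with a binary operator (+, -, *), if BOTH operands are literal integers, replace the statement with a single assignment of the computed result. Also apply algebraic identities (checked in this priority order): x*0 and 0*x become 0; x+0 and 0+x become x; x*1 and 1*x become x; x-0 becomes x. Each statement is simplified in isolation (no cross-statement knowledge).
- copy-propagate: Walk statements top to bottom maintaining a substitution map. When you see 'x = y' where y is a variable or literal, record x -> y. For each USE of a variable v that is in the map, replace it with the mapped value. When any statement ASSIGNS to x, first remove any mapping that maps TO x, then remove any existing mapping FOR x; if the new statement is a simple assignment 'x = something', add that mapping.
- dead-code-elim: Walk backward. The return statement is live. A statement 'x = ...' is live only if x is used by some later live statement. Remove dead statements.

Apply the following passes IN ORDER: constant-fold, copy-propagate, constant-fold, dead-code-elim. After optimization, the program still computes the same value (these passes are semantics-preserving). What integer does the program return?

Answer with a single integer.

Initial IR:
  v = 6
  b = 3 + v
  t = 6
  c = t * t
  return t
After constant-fold (5 stmts):
  v = 6
  b = 3 + v
  t = 6
  c = t * t
  return t
After copy-propagate (5 stmts):
  v = 6
  b = 3 + 6
  t = 6
  c = 6 * 6
  return 6
After constant-fold (5 stmts):
  v = 6
  b = 9
  t = 6
  c = 36
  return 6
After dead-code-elim (1 stmts):
  return 6
Evaluate:
  v = 6  =>  v = 6
  b = 3 + v  =>  b = 9
  t = 6  =>  t = 6
  c = t * t  =>  c = 36
  return t = 6

Answer: 6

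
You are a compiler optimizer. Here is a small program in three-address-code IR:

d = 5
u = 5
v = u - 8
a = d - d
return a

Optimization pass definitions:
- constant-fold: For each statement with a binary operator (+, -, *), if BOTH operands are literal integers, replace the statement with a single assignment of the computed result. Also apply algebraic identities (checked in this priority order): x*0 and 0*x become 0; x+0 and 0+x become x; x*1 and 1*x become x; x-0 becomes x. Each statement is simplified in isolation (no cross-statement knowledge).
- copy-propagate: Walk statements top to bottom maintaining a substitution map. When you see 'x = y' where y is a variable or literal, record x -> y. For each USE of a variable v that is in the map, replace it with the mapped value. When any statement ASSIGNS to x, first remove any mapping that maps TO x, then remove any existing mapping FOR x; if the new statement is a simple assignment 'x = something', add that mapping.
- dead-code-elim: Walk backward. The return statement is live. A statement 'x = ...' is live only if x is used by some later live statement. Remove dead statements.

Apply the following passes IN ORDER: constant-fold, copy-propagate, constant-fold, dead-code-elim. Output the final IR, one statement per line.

Initial IR:
  d = 5
  u = 5
  v = u - 8
  a = d - d
  return a
After constant-fold (5 stmts):
  d = 5
  u = 5
  v = u - 8
  a = d - d
  return a
After copy-propagate (5 stmts):
  d = 5
  u = 5
  v = 5 - 8
  a = 5 - 5
  return a
After constant-fold (5 stmts):
  d = 5
  u = 5
  v = -3
  a = 0
  return a
After dead-code-elim (2 stmts):
  a = 0
  return a

Answer: a = 0
return a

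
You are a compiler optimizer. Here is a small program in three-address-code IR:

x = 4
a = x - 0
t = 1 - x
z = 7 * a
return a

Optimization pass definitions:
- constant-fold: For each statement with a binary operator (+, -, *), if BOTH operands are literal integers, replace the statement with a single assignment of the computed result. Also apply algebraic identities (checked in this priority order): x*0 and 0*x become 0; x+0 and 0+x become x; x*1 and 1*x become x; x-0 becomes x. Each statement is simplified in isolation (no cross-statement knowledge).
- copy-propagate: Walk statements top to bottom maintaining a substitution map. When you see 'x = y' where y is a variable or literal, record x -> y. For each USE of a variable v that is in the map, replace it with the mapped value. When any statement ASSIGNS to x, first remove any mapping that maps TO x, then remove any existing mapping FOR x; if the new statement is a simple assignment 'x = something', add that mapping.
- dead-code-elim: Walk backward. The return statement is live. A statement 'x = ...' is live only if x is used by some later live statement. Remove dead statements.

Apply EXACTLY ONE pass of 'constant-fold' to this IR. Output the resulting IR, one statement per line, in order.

Answer: x = 4
a = x
t = 1 - x
z = 7 * a
return a

Derivation:
Applying constant-fold statement-by-statement:
  [1] x = 4  (unchanged)
  [2] a = x - 0  -> a = x
  [3] t = 1 - x  (unchanged)
  [4] z = 7 * a  (unchanged)
  [5] return a  (unchanged)
Result (5 stmts):
  x = 4
  a = x
  t = 1 - x
  z = 7 * a
  return a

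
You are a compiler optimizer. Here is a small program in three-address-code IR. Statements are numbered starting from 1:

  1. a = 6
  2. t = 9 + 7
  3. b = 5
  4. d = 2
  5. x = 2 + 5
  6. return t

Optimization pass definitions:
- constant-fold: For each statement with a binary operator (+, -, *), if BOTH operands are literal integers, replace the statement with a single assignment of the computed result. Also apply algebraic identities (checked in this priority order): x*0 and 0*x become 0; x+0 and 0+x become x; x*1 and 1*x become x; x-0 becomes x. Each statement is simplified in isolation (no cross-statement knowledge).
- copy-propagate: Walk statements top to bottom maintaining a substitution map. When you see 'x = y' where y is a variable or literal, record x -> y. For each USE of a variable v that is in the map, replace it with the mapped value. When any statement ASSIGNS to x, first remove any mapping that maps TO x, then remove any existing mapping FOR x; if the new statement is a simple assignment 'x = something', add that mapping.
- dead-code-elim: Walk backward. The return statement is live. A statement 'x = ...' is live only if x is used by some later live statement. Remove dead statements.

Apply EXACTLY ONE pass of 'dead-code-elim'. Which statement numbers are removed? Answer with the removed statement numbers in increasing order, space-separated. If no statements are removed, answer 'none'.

Backward liveness scan:
Stmt 1 'a = 6': DEAD (a not in live set [])
Stmt 2 't = 9 + 7': KEEP (t is live); live-in = []
Stmt 3 'b = 5': DEAD (b not in live set ['t'])
Stmt 4 'd = 2': DEAD (d not in live set ['t'])
Stmt 5 'x = 2 + 5': DEAD (x not in live set ['t'])
Stmt 6 'return t': KEEP (return); live-in = ['t']
Removed statement numbers: [1, 3, 4, 5]
Surviving IR:
  t = 9 + 7
  return t

Answer: 1 3 4 5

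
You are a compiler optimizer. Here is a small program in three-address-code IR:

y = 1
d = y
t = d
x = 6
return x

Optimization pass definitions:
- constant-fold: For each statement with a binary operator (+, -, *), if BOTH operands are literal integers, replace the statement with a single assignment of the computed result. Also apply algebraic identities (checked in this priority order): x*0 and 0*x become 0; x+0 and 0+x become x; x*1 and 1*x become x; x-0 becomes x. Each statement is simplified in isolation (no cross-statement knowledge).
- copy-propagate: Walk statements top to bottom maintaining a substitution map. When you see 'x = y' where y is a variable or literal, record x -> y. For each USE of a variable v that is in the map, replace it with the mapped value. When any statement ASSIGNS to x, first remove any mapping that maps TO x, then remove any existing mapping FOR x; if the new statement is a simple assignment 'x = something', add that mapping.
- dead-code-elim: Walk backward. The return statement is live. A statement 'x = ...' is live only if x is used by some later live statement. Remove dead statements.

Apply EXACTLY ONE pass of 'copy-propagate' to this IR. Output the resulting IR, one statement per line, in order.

Applying copy-propagate statement-by-statement:
  [1] y = 1  (unchanged)
  [2] d = y  -> d = 1
  [3] t = d  -> t = 1
  [4] x = 6  (unchanged)
  [5] return x  -> return 6
Result (5 stmts):
  y = 1
  d = 1
  t = 1
  x = 6
  return 6

Answer: y = 1
d = 1
t = 1
x = 6
return 6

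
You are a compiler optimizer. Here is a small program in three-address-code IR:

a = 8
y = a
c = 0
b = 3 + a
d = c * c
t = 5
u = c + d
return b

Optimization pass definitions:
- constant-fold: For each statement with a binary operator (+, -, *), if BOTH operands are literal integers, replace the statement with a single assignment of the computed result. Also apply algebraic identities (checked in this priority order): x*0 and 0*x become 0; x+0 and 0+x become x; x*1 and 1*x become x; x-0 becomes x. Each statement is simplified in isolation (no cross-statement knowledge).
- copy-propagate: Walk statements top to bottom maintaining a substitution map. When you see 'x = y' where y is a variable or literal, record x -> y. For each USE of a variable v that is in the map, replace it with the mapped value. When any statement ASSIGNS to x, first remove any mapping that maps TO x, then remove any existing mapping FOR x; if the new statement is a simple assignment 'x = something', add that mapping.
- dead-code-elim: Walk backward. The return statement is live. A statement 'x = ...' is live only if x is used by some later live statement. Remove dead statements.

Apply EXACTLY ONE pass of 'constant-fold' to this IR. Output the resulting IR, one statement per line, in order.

Applying constant-fold statement-by-statement:
  [1] a = 8  (unchanged)
  [2] y = a  (unchanged)
  [3] c = 0  (unchanged)
  [4] b = 3 + a  (unchanged)
  [5] d = c * c  (unchanged)
  [6] t = 5  (unchanged)
  [7] u = c + d  (unchanged)
  [8] return b  (unchanged)
Result (8 stmts):
  a = 8
  y = a
  c = 0
  b = 3 + a
  d = c * c
  t = 5
  u = c + d
  return b

Answer: a = 8
y = a
c = 0
b = 3 + a
d = c * c
t = 5
u = c + d
return b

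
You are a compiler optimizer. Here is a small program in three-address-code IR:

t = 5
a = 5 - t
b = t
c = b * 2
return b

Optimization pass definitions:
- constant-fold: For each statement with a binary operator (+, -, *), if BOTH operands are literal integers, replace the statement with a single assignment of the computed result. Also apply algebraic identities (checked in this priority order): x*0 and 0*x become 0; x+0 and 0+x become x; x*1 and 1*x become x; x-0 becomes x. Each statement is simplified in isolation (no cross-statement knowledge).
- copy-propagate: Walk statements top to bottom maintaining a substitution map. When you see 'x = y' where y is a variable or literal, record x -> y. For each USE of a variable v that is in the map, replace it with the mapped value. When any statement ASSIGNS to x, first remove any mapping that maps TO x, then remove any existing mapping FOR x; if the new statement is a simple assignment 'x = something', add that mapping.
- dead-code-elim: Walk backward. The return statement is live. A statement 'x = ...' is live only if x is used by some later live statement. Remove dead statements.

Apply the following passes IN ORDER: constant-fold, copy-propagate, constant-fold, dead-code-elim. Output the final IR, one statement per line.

Initial IR:
  t = 5
  a = 5 - t
  b = t
  c = b * 2
  return b
After constant-fold (5 stmts):
  t = 5
  a = 5 - t
  b = t
  c = b * 2
  return b
After copy-propagate (5 stmts):
  t = 5
  a = 5 - 5
  b = 5
  c = 5 * 2
  return 5
After constant-fold (5 stmts):
  t = 5
  a = 0
  b = 5
  c = 10
  return 5
After dead-code-elim (1 stmts):
  return 5

Answer: return 5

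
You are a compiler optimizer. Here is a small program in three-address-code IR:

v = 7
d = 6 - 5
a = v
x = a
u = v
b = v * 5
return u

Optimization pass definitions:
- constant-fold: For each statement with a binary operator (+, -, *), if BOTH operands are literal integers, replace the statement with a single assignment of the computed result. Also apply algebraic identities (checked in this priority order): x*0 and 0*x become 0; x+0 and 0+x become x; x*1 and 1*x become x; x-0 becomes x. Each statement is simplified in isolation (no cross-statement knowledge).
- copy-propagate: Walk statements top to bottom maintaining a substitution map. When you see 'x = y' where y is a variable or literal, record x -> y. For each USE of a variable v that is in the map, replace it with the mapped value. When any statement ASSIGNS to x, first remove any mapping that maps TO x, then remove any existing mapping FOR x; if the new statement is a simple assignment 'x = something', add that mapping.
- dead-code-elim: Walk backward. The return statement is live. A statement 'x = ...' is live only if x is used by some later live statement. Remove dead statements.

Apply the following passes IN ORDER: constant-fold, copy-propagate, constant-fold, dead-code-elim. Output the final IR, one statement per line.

Initial IR:
  v = 7
  d = 6 - 5
  a = v
  x = a
  u = v
  b = v * 5
  return u
After constant-fold (7 stmts):
  v = 7
  d = 1
  a = v
  x = a
  u = v
  b = v * 5
  return u
After copy-propagate (7 stmts):
  v = 7
  d = 1
  a = 7
  x = 7
  u = 7
  b = 7 * 5
  return 7
After constant-fold (7 stmts):
  v = 7
  d = 1
  a = 7
  x = 7
  u = 7
  b = 35
  return 7
After dead-code-elim (1 stmts):
  return 7

Answer: return 7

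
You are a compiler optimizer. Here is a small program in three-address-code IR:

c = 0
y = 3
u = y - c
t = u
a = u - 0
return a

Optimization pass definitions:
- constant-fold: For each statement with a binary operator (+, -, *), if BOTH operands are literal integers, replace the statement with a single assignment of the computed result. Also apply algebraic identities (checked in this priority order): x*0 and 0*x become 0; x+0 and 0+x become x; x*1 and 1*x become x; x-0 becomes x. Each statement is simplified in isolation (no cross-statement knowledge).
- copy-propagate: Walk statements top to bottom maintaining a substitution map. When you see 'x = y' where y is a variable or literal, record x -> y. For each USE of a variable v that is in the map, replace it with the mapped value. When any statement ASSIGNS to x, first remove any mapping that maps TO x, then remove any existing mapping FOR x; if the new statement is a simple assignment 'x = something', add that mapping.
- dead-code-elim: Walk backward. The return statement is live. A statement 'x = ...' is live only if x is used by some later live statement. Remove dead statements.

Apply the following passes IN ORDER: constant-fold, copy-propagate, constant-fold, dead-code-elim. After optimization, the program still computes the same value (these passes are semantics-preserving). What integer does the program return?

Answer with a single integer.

Initial IR:
  c = 0
  y = 3
  u = y - c
  t = u
  a = u - 0
  return a
After constant-fold (6 stmts):
  c = 0
  y = 3
  u = y - c
  t = u
  a = u
  return a
After copy-propagate (6 stmts):
  c = 0
  y = 3
  u = 3 - 0
  t = u
  a = u
  return u
After constant-fold (6 stmts):
  c = 0
  y = 3
  u = 3
  t = u
  a = u
  return u
After dead-code-elim (2 stmts):
  u = 3
  return u
Evaluate:
  c = 0  =>  c = 0
  y = 3  =>  y = 3
  u = y - c  =>  u = 3
  t = u  =>  t = 3
  a = u - 0  =>  a = 3
  return a = 3

Answer: 3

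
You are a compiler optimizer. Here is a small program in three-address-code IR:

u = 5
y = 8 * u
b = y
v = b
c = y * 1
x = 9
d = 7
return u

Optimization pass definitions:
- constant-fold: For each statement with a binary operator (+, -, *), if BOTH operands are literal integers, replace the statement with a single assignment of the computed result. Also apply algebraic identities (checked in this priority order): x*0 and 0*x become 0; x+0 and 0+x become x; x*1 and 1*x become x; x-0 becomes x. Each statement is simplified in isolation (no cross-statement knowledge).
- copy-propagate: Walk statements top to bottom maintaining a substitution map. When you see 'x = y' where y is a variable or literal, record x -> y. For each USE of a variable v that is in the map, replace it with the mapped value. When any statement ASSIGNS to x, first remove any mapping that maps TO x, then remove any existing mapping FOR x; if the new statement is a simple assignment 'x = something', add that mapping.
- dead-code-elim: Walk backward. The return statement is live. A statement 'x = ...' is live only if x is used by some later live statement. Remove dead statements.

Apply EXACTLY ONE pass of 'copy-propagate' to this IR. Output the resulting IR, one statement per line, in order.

Applying copy-propagate statement-by-statement:
  [1] u = 5  (unchanged)
  [2] y = 8 * u  -> y = 8 * 5
  [3] b = y  (unchanged)
  [4] v = b  -> v = y
  [5] c = y * 1  (unchanged)
  [6] x = 9  (unchanged)
  [7] d = 7  (unchanged)
  [8] return u  -> return 5
Result (8 stmts):
  u = 5
  y = 8 * 5
  b = y
  v = y
  c = y * 1
  x = 9
  d = 7
  return 5

Answer: u = 5
y = 8 * 5
b = y
v = y
c = y * 1
x = 9
d = 7
return 5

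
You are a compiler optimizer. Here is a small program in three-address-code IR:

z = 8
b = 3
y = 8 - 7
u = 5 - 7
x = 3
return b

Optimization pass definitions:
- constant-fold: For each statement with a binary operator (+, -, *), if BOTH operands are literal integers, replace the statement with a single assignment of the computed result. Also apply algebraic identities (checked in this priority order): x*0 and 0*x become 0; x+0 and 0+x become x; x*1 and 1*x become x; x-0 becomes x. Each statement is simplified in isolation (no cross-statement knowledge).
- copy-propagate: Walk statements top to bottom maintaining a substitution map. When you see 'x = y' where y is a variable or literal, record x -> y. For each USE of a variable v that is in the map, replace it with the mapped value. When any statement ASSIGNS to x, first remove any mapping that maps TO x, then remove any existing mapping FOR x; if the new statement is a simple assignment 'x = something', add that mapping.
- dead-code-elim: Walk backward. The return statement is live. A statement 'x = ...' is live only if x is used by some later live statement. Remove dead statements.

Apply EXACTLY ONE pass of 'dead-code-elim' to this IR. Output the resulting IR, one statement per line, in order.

Answer: b = 3
return b

Derivation:
Applying dead-code-elim statement-by-statement:
  [6] return b  -> KEEP (return); live=['b']
  [5] x = 3  -> DEAD (x not live)
  [4] u = 5 - 7  -> DEAD (u not live)
  [3] y = 8 - 7  -> DEAD (y not live)
  [2] b = 3  -> KEEP; live=[]
  [1] z = 8  -> DEAD (z not live)
Result (2 stmts):
  b = 3
  return b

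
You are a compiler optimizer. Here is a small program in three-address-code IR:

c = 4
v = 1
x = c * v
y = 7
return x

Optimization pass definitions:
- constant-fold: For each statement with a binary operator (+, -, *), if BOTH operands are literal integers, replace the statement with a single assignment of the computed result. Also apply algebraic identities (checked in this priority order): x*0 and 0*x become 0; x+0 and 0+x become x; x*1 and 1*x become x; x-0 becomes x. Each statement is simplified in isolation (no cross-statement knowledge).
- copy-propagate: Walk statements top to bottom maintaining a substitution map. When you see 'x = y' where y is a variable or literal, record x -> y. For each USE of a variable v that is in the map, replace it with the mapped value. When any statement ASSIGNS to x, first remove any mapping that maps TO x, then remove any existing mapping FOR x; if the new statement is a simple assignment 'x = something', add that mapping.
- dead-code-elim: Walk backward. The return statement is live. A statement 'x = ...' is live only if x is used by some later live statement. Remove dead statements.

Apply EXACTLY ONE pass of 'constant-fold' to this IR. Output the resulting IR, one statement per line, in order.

Answer: c = 4
v = 1
x = c * v
y = 7
return x

Derivation:
Applying constant-fold statement-by-statement:
  [1] c = 4  (unchanged)
  [2] v = 1  (unchanged)
  [3] x = c * v  (unchanged)
  [4] y = 7  (unchanged)
  [5] return x  (unchanged)
Result (5 stmts):
  c = 4
  v = 1
  x = c * v
  y = 7
  return x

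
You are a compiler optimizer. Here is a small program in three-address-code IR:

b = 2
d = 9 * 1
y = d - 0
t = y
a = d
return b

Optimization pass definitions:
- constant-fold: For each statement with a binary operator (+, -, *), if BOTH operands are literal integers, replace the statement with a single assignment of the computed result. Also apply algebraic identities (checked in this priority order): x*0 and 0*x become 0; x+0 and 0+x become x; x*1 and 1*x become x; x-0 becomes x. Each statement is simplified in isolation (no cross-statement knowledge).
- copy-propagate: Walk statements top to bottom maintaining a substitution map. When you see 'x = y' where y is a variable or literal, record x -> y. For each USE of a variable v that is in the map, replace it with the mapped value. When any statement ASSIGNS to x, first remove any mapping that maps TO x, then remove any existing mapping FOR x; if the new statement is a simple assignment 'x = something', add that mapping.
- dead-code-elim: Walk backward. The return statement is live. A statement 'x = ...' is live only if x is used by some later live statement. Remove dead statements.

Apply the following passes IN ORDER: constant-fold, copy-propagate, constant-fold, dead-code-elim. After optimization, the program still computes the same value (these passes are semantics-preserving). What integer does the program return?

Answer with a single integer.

Initial IR:
  b = 2
  d = 9 * 1
  y = d - 0
  t = y
  a = d
  return b
After constant-fold (6 stmts):
  b = 2
  d = 9
  y = d
  t = y
  a = d
  return b
After copy-propagate (6 stmts):
  b = 2
  d = 9
  y = 9
  t = 9
  a = 9
  return 2
After constant-fold (6 stmts):
  b = 2
  d = 9
  y = 9
  t = 9
  a = 9
  return 2
After dead-code-elim (1 stmts):
  return 2
Evaluate:
  b = 2  =>  b = 2
  d = 9 * 1  =>  d = 9
  y = d - 0  =>  y = 9
  t = y  =>  t = 9
  a = d  =>  a = 9
  return b = 2

Answer: 2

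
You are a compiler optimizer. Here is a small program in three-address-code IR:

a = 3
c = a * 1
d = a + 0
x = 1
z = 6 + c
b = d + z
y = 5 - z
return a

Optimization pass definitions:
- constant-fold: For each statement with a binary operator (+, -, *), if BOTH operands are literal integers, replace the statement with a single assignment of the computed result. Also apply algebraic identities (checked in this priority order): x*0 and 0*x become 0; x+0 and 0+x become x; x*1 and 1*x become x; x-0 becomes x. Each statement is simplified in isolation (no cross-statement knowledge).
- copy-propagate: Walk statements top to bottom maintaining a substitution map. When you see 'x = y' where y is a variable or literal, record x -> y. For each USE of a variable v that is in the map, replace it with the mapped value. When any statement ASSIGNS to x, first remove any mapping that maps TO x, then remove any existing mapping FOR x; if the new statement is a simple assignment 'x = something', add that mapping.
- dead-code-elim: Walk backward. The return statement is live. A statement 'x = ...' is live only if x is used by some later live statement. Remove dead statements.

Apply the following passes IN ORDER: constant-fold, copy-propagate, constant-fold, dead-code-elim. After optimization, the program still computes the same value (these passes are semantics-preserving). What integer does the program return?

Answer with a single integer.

Initial IR:
  a = 3
  c = a * 1
  d = a + 0
  x = 1
  z = 6 + c
  b = d + z
  y = 5 - z
  return a
After constant-fold (8 stmts):
  a = 3
  c = a
  d = a
  x = 1
  z = 6 + c
  b = d + z
  y = 5 - z
  return a
After copy-propagate (8 stmts):
  a = 3
  c = 3
  d = 3
  x = 1
  z = 6 + 3
  b = 3 + z
  y = 5 - z
  return 3
After constant-fold (8 stmts):
  a = 3
  c = 3
  d = 3
  x = 1
  z = 9
  b = 3 + z
  y = 5 - z
  return 3
After dead-code-elim (1 stmts):
  return 3
Evaluate:
  a = 3  =>  a = 3
  c = a * 1  =>  c = 3
  d = a + 0  =>  d = 3
  x = 1  =>  x = 1
  z = 6 + c  =>  z = 9
  b = d + z  =>  b = 12
  y = 5 - z  =>  y = -4
  return a = 3

Answer: 3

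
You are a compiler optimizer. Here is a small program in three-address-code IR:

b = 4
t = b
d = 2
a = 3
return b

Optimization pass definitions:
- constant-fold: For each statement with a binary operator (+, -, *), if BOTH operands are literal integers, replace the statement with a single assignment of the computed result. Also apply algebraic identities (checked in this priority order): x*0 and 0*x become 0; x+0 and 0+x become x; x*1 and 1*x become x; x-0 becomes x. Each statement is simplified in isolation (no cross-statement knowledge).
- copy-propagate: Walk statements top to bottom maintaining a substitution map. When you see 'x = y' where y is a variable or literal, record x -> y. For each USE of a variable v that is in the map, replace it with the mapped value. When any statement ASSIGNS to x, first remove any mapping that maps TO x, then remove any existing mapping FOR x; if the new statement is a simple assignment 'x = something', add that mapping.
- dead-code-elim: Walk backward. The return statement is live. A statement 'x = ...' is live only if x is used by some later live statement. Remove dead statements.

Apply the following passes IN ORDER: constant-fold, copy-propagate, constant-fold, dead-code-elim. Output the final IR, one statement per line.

Initial IR:
  b = 4
  t = b
  d = 2
  a = 3
  return b
After constant-fold (5 stmts):
  b = 4
  t = b
  d = 2
  a = 3
  return b
After copy-propagate (5 stmts):
  b = 4
  t = 4
  d = 2
  a = 3
  return 4
After constant-fold (5 stmts):
  b = 4
  t = 4
  d = 2
  a = 3
  return 4
After dead-code-elim (1 stmts):
  return 4

Answer: return 4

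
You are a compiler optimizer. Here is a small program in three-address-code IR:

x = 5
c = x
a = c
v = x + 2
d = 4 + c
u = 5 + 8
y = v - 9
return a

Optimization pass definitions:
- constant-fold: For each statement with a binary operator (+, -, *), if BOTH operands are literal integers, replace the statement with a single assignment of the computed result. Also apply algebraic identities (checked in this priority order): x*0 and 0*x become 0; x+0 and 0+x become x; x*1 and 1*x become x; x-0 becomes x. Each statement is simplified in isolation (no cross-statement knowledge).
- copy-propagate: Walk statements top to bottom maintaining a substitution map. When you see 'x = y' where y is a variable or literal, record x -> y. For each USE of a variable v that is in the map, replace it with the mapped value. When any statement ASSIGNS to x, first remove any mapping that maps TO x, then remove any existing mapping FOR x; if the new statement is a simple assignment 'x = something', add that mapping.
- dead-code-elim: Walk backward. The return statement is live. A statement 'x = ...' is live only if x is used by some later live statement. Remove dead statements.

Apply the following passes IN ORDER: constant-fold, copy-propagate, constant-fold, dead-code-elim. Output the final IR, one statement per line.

Initial IR:
  x = 5
  c = x
  a = c
  v = x + 2
  d = 4 + c
  u = 5 + 8
  y = v - 9
  return a
After constant-fold (8 stmts):
  x = 5
  c = x
  a = c
  v = x + 2
  d = 4 + c
  u = 13
  y = v - 9
  return a
After copy-propagate (8 stmts):
  x = 5
  c = 5
  a = 5
  v = 5 + 2
  d = 4 + 5
  u = 13
  y = v - 9
  return 5
After constant-fold (8 stmts):
  x = 5
  c = 5
  a = 5
  v = 7
  d = 9
  u = 13
  y = v - 9
  return 5
After dead-code-elim (1 stmts):
  return 5

Answer: return 5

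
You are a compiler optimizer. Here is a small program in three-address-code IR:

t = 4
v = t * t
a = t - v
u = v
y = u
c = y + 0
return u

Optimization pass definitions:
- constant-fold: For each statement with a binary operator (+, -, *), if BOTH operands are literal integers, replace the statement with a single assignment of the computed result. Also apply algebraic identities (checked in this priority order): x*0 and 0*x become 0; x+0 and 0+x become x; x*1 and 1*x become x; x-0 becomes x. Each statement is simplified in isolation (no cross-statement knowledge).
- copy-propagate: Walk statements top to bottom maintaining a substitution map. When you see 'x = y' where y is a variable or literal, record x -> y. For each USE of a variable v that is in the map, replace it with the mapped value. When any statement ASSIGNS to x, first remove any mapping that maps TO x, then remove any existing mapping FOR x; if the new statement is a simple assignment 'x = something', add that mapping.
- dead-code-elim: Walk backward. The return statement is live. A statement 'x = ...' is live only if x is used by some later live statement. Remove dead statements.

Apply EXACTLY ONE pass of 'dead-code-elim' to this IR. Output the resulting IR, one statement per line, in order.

Answer: t = 4
v = t * t
u = v
return u

Derivation:
Applying dead-code-elim statement-by-statement:
  [7] return u  -> KEEP (return); live=['u']
  [6] c = y + 0  -> DEAD (c not live)
  [5] y = u  -> DEAD (y not live)
  [4] u = v  -> KEEP; live=['v']
  [3] a = t - v  -> DEAD (a not live)
  [2] v = t * t  -> KEEP; live=['t']
  [1] t = 4  -> KEEP; live=[]
Result (4 stmts):
  t = 4
  v = t * t
  u = v
  return u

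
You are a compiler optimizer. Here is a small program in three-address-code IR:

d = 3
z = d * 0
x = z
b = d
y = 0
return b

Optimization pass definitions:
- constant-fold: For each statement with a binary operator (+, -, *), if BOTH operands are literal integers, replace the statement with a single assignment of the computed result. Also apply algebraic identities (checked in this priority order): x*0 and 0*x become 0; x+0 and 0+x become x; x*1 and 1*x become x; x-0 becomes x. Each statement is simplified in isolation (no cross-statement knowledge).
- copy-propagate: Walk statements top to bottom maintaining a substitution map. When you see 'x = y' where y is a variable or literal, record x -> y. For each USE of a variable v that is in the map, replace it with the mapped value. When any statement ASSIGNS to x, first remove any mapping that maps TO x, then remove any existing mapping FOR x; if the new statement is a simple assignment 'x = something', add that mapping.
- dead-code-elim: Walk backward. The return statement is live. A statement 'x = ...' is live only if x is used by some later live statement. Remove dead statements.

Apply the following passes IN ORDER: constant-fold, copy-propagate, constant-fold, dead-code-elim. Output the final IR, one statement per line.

Answer: return 3

Derivation:
Initial IR:
  d = 3
  z = d * 0
  x = z
  b = d
  y = 0
  return b
After constant-fold (6 stmts):
  d = 3
  z = 0
  x = z
  b = d
  y = 0
  return b
After copy-propagate (6 stmts):
  d = 3
  z = 0
  x = 0
  b = 3
  y = 0
  return 3
After constant-fold (6 stmts):
  d = 3
  z = 0
  x = 0
  b = 3
  y = 0
  return 3
After dead-code-elim (1 stmts):
  return 3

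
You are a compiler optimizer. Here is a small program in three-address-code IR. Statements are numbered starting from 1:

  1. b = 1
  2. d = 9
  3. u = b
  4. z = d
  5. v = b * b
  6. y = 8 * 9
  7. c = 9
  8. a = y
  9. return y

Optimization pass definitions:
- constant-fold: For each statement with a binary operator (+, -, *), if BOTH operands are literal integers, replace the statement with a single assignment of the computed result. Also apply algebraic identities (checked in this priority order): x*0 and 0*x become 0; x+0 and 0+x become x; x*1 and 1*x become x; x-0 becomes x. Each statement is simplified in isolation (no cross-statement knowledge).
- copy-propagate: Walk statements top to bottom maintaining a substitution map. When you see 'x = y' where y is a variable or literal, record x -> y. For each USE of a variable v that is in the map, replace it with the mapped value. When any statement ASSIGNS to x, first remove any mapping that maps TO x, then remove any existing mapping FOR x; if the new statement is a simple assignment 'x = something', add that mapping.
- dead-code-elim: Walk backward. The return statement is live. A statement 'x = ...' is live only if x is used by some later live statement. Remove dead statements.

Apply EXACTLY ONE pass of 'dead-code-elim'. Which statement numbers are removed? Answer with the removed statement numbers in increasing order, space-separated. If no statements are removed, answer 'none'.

Answer: 1 2 3 4 5 7 8

Derivation:
Backward liveness scan:
Stmt 1 'b = 1': DEAD (b not in live set [])
Stmt 2 'd = 9': DEAD (d not in live set [])
Stmt 3 'u = b': DEAD (u not in live set [])
Stmt 4 'z = d': DEAD (z not in live set [])
Stmt 5 'v = b * b': DEAD (v not in live set [])
Stmt 6 'y = 8 * 9': KEEP (y is live); live-in = []
Stmt 7 'c = 9': DEAD (c not in live set ['y'])
Stmt 8 'a = y': DEAD (a not in live set ['y'])
Stmt 9 'return y': KEEP (return); live-in = ['y']
Removed statement numbers: [1, 2, 3, 4, 5, 7, 8]
Surviving IR:
  y = 8 * 9
  return y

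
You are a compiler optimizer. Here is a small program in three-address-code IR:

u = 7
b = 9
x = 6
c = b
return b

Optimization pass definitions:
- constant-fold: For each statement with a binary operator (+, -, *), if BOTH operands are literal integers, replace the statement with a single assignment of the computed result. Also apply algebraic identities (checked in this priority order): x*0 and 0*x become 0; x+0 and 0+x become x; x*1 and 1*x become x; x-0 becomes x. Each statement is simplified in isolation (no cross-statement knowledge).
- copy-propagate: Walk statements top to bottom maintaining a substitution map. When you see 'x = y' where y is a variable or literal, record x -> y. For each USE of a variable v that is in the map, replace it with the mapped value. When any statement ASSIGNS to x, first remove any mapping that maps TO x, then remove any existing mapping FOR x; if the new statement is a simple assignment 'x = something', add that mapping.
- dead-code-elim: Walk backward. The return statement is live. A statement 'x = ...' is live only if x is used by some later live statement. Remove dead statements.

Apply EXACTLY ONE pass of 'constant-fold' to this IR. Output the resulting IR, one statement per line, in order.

Applying constant-fold statement-by-statement:
  [1] u = 7  (unchanged)
  [2] b = 9  (unchanged)
  [3] x = 6  (unchanged)
  [4] c = b  (unchanged)
  [5] return b  (unchanged)
Result (5 stmts):
  u = 7
  b = 9
  x = 6
  c = b
  return b

Answer: u = 7
b = 9
x = 6
c = b
return b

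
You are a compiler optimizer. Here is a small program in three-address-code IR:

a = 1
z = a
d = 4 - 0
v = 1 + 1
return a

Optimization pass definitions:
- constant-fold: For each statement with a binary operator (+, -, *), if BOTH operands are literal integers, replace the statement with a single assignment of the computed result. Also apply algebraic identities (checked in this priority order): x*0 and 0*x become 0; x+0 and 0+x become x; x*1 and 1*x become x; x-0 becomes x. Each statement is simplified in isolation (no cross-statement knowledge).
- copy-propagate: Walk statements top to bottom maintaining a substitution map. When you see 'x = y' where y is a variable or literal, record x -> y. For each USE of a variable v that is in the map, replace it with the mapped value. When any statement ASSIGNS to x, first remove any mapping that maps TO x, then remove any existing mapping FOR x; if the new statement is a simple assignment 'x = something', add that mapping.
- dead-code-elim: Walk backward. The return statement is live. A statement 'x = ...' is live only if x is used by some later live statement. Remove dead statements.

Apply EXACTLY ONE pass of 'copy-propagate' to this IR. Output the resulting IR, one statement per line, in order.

Answer: a = 1
z = 1
d = 4 - 0
v = 1 + 1
return 1

Derivation:
Applying copy-propagate statement-by-statement:
  [1] a = 1  (unchanged)
  [2] z = a  -> z = 1
  [3] d = 4 - 0  (unchanged)
  [4] v = 1 + 1  (unchanged)
  [5] return a  -> return 1
Result (5 stmts):
  a = 1
  z = 1
  d = 4 - 0
  v = 1 + 1
  return 1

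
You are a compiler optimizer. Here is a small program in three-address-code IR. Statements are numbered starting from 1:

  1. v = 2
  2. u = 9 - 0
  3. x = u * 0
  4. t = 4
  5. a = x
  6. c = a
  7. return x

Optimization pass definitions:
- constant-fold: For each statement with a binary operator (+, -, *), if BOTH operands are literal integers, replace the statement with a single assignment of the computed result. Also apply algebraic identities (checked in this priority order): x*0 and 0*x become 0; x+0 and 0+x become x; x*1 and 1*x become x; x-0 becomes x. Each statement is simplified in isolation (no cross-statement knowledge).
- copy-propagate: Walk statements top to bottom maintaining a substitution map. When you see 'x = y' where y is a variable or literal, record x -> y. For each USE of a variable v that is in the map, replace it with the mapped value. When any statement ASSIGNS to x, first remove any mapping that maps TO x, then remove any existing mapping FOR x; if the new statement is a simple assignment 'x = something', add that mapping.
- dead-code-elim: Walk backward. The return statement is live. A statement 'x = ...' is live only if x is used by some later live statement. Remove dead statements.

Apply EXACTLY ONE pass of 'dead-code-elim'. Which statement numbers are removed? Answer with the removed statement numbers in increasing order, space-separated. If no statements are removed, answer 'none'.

Answer: 1 4 5 6

Derivation:
Backward liveness scan:
Stmt 1 'v = 2': DEAD (v not in live set [])
Stmt 2 'u = 9 - 0': KEEP (u is live); live-in = []
Stmt 3 'x = u * 0': KEEP (x is live); live-in = ['u']
Stmt 4 't = 4': DEAD (t not in live set ['x'])
Stmt 5 'a = x': DEAD (a not in live set ['x'])
Stmt 6 'c = a': DEAD (c not in live set ['x'])
Stmt 7 'return x': KEEP (return); live-in = ['x']
Removed statement numbers: [1, 4, 5, 6]
Surviving IR:
  u = 9 - 0
  x = u * 0
  return x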